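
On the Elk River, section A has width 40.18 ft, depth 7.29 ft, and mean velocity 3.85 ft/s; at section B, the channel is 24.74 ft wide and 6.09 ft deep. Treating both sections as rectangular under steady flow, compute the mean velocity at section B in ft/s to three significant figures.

Q = A₁V₁ = (40.18×7.29) × 3.85 = 1128 ft³/s
A₂ = 24.74 × 6.09 = 150.7 ft²
V₂ = Q/A₂ = 1128/150.7 = 7.485 ft/s

7.48 ft/s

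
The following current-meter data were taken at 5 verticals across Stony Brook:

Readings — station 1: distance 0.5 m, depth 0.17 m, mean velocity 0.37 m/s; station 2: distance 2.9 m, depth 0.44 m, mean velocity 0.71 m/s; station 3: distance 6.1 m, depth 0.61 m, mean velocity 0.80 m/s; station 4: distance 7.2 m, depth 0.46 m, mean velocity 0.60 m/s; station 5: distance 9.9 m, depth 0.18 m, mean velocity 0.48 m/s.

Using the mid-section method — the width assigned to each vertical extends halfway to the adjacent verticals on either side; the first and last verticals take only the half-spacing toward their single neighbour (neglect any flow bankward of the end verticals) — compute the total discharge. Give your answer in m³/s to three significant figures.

w_1 = (2.9 − 0.5)/2 = 1.2 m; q_1 = 0.37 × 0.17 × 1.2 = 0.07548 m³/s
w_2 = (6.1 − 0.5)/2 = 2.8 m; q_2 = 0.71 × 0.44 × 2.8 = 0.8747 m³/s
w_3 = (7.2 − 2.9)/2 = 2.15 m; q_3 = 0.80 × 0.61 × 2.15 = 1.049 m³/s
w_4 = (9.9 − 6.1)/2 = 1.9 m; q_4 = 0.60 × 0.46 × 1.9 = 0.5244 m³/s
w_5 = (9.9 − 7.2)/2 = 1.35 m; q_5 = 0.48 × 0.18 × 1.35 = 0.1166 m³/s
Q = Σ qᵢ = 2.640 m³/s

2.64 m³/s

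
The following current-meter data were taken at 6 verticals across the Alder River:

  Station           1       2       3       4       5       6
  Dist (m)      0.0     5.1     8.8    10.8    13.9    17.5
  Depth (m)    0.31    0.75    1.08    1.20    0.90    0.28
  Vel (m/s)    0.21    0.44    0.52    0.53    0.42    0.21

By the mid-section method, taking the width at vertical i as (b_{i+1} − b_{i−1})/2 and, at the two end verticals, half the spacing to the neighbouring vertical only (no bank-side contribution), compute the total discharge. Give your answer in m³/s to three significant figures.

6.21 m³/s

w_1 = (5.1 − 0.0)/2 = 2.55 m; q_1 = 0.21 × 0.31 × 2.55 = 0.1660 m³/s
w_2 = (8.8 − 0.0)/2 = 4.4 m; q_2 = 0.44 × 0.75 × 4.4 = 1.452 m³/s
w_3 = (10.8 − 5.1)/2 = 2.85 m; q_3 = 0.52 × 1.08 × 2.85 = 1.601 m³/s
w_4 = (13.9 − 8.8)/2 = 2.55 m; q_4 = 0.53 × 1.20 × 2.55 = 1.622 m³/s
w_5 = (17.5 − 10.8)/2 = 3.35 m; q_5 = 0.42 × 0.90 × 3.35 = 1.266 m³/s
w_6 = (17.5 − 13.9)/2 = 1.8 m; q_6 = 0.21 × 0.28 × 1.8 = 0.1058 m³/s
Q = Σ qᵢ = 6.213 m³/s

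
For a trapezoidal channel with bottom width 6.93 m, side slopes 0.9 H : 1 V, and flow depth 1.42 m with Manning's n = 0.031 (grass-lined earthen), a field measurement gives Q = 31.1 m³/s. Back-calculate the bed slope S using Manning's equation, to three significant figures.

A = (b + z·y)·y = (6.93 + 0.9×1.42)×1.42 = 11.66 m²
P = b + 2y√(1+z²) = 6.93 + 2×1.42×√(1+0.9²) = 10.75 m
R = A/P = 11.66/10.75 = 1.084 m
S = (Q·n / (1·A·R^(2/3)))² = (31.1×0.031 / (1×11.66×1.055))² = 0.006143

0.00614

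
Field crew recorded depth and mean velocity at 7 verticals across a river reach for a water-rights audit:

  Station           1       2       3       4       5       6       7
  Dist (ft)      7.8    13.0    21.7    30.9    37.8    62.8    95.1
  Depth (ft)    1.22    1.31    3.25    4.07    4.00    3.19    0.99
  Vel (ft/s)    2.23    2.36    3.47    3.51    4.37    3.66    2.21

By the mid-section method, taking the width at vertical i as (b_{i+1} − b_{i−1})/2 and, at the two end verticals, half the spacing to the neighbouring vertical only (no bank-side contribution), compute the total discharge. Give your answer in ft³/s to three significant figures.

893 ft³/s

w_1 = (13.0 − 7.8)/2 = 2.6 ft; q_1 = 2.23 × 1.22 × 2.6 = 7.074 ft³/s
w_2 = (21.7 − 7.8)/2 = 6.95 ft; q_2 = 2.36 × 1.31 × 6.95 = 21.49 ft³/s
w_3 = (30.9 − 13.0)/2 = 8.95 ft; q_3 = 3.47 × 3.25 × 8.95 = 100.9 ft³/s
w_4 = (37.8 − 21.7)/2 = 8.05 ft; q_4 = 3.51 × 4.07 × 8.05 = 115.0 ft³/s
w_5 = (62.8 − 30.9)/2 = 15.95 ft; q_5 = 4.37 × 4.00 × 15.95 = 278.8 ft³/s
w_6 = (95.1 − 37.8)/2 = 28.65 ft; q_6 = 3.66 × 3.19 × 28.65 = 334.5 ft³/s
w_7 = (95.1 − 62.8)/2 = 16.15 ft; q_7 = 2.21 × 0.99 × 16.15 = 35.33 ft³/s
Q = Σ qᵢ = 893.1 ft³/s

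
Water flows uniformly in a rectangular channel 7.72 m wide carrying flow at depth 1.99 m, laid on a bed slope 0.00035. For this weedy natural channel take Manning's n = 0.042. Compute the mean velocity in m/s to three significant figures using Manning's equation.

0.534 m/s

A = b·y = 7.72 × 1.99 = 15.36 m²
P = b + 2y = 7.72 + 2×1.99 = 11.70 m
R = A/P = 15.36/11.70 = 1.313 m
Q = (1/n)·A·R^(2/3)·S^(1/2) = (1/0.042) × 15.36 × 1.313^(2/3) × 0.00035^(1/2) = 8.206 m³/s
V = Q/A = 8.206/15.36 = 0.5341 m/s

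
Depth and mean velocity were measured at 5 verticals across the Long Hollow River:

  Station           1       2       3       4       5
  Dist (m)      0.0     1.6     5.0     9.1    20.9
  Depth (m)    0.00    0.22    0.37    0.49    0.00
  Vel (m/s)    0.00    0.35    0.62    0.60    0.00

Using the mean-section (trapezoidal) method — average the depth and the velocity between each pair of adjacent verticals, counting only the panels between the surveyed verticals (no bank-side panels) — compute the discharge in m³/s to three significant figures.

Panel 1-2: Δb = 1.6 m, d̄ = (0.00+0.22)/2 = 0.11, v̄ = (0.00+0.35)/2 = 0.175 → q = 1.6×0.11×0.175 = 0.03080 m³/s
Panel 2-3: Δb = 3.4 m, d̄ = (0.22+0.37)/2 = 0.295, v̄ = (0.35+0.62)/2 = 0.485 → q = 3.4×0.295×0.485 = 0.4865 m³/s
Panel 3-4: Δb = 4.1 m, d̄ = (0.37+0.49)/2 = 0.43, v̄ = (0.62+0.60)/2 = 0.61 → q = 4.1×0.43×0.61 = 1.075 m³/s
Panel 4-5: Δb = 11.8 m, d̄ = (0.49+0.00)/2 = 0.245, v̄ = (0.60+0.00)/2 = 0.3 → q = 11.8×0.245×0.3 = 0.8673 m³/s
Q = Σ q = 2.460 m³/s

2.46 m³/s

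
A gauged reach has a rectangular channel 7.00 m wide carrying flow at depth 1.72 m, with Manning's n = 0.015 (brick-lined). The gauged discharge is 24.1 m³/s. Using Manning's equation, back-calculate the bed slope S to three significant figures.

A = b·y = 7.00 × 1.72 = 12.04 m²
P = b + 2y = 7.00 + 2×1.72 = 10.44 m
R = A/P = 12.04/10.44 = 1.153 m
S = (Q·n / (1·A·R^(2/3)))² = (24.1×0.015 / (1×12.04×1.100))² = 0.0007454

0.000745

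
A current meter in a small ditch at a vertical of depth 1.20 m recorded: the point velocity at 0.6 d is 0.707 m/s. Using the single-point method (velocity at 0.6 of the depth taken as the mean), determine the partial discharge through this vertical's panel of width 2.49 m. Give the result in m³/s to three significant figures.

2.11 m³/s

v̄ = v₀.₆ = 0.707 m/s
q = v̄ × d × w = 0.7070 × 1.20 × 2.49 = 2.113 m³/s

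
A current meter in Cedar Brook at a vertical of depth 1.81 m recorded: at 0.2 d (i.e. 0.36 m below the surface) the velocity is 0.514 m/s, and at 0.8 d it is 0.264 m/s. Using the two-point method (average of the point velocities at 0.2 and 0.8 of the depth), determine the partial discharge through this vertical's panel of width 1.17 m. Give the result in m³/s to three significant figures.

0.824 m³/s

v̄ = (0.514 + 0.264) / 2 = 0.3890 m/s
q = v̄ × d × w = 0.3890 × 1.81 × 1.17 = 0.8238 m³/s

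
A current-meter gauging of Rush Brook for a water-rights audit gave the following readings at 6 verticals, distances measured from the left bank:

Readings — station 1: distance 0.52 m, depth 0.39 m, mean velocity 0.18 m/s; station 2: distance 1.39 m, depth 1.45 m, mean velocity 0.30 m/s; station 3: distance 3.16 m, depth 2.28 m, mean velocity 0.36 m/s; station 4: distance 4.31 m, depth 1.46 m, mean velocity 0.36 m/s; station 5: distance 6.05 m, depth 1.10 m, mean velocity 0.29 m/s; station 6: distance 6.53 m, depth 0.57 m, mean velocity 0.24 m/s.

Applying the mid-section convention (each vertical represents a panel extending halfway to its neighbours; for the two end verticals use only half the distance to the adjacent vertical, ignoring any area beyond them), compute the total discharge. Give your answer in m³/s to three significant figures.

2.95 m³/s

w_1 = (1.39 − 0.52)/2 = 0.435 m; q_1 = 0.18 × 0.39 × 0.435 = 0.03054 m³/s
w_2 = (3.16 − 0.52)/2 = 1.32 m; q_2 = 0.30 × 1.45 × 1.32 = 0.5742 m³/s
w_3 = (4.31 − 1.39)/2 = 1.46 m; q_3 = 0.36 × 2.28 × 1.46 = 1.198 m³/s
w_4 = (6.05 − 3.16)/2 = 1.445 m; q_4 = 0.36 × 1.46 × 1.445 = 0.7595 m³/s
w_5 = (6.53 − 4.31)/2 = 1.11 m; q_5 = 0.29 × 1.10 × 1.11 = 0.3541 m³/s
w_6 = (6.53 − 6.05)/2 = 0.24 m; q_6 = 0.24 × 0.57 × 0.24 = 0.03283 m³/s
Q = Σ qᵢ = 2.950 m³/s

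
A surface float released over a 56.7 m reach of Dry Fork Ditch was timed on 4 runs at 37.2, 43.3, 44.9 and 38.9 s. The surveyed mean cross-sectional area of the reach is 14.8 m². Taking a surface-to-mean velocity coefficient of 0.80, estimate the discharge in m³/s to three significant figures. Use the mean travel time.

16.3 m³/s

t̄ = (37.2 + 43.3 + 44.9 + 38.9) / 4 = 41.075 s
v_surface = L / t̄ = 56.7 / 41.075 = 1.380 m/s
v_mean = 0.80 × 1.380 = 1.104 m/s
Q = A × v_mean = 14.8 × 1.104 = 16.34 m³/s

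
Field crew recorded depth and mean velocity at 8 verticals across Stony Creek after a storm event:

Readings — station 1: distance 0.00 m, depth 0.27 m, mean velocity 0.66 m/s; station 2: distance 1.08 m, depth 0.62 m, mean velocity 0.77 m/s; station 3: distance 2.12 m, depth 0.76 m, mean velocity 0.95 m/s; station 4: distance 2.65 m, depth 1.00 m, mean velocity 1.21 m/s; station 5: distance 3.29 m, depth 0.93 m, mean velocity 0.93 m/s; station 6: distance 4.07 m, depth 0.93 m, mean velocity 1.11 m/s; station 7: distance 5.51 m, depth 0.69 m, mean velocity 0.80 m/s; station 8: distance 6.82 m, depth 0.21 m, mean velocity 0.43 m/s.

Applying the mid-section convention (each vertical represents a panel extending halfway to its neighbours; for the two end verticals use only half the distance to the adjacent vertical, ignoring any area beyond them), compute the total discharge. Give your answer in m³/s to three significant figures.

4.45 m³/s

w_1 = (1.08 − 0.00)/2 = 0.54 m; q_1 = 0.66 × 0.27 × 0.54 = 0.09623 m³/s
w_2 = (2.12 − 0.00)/2 = 1.06 m; q_2 = 0.77 × 0.62 × 1.06 = 0.5060 m³/s
w_3 = (2.65 − 1.08)/2 = 0.785 m; q_3 = 0.95 × 0.76 × 0.785 = 0.5668 m³/s
w_4 = (3.29 − 2.12)/2 = 0.585 m; q_4 = 1.21 × 1.00 × 0.585 = 0.7079 m³/s
w_5 = (4.07 − 2.65)/2 = 0.71 m; q_5 = 0.93 × 0.93 × 0.71 = 0.6141 m³/s
w_6 = (5.51 − 3.29)/2 = 1.11 m; q_6 = 1.11 × 0.93 × 1.11 = 1.146 m³/s
w_7 = (6.82 − 4.07)/2 = 1.375 m; q_7 = 0.80 × 0.69 × 1.375 = 0.7590 m³/s
w_8 = (6.82 − 5.51)/2 = 0.655 m; q_8 = 0.43 × 0.21 × 0.655 = 0.05915 m³/s
Q = Σ qᵢ = 4.455 m³/s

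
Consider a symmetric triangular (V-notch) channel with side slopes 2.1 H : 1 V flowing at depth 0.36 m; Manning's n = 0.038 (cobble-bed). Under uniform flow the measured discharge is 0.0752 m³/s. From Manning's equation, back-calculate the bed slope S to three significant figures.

0.00124

A = z·y² = 2.1×0.36² = 0.2722 m²
P = 2y√(1+z²) = 2×0.36×√(1+2.1²) = 1.675 m
R = A/P = 0.2722/1.675 = 0.1625 m
S = (Q·n / (1·A·R^(2/3)))² = (0.0752×0.038 / (1×0.2722×0.2978))² = 0.001243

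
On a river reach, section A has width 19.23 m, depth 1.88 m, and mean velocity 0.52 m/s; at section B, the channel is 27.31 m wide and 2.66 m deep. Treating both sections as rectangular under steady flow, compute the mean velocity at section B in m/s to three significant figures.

Q = A₁V₁ = (19.23×1.88) × 0.52 = 18.80 m³/s
A₂ = 27.31 × 2.66 = 72.64 m²
V₂ = Q/A₂ = 18.80/72.64 = 0.2588 m/s

0.259 m/s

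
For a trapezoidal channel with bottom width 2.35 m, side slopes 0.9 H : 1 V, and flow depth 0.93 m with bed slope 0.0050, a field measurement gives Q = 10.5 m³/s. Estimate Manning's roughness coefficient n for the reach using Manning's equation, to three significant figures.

0.0144

A = (b + z·y)·y = (2.35 + 0.9×0.93)×0.93 = 2.964 m²
P = b + 2y√(1+z²) = 2.35 + 2×0.93×√(1+0.9²) = 4.852 m
R = A/P = 2.964/4.852 = 0.6108 m
n = (1/Q)·A·R^(2/3)·S^(1/2) = (1/10.5) × 2.964 × 0.7199 × 0.07071 = 0.01437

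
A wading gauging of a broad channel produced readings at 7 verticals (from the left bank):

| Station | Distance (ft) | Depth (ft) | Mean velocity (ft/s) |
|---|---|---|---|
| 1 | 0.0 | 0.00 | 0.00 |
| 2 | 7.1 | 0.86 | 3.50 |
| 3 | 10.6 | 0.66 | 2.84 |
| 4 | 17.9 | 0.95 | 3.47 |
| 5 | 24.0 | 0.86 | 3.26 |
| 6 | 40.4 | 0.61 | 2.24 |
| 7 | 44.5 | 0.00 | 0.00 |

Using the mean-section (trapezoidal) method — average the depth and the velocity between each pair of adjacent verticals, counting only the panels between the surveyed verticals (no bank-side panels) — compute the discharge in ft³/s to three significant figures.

85.4 ft³/s

Panel 1-2: Δb = 7.1 ft, d̄ = (0.00+0.86)/2 = 0.43, v̄ = (0.00+3.50)/2 = 1.75 → q = 7.1×0.43×1.75 = 5.343 ft³/s
Panel 2-3: Δb = 3.5 ft, d̄ = (0.86+0.66)/2 = 0.76, v̄ = (3.50+2.84)/2 = 3.17 → q = 3.5×0.76×3.17 = 8.432 ft³/s
Panel 3-4: Δb = 7.3 ft, d̄ = (0.66+0.95)/2 = 0.805, v̄ = (2.84+3.47)/2 = 3.155 → q = 7.3×0.805×3.155 = 18.54 ft³/s
Panel 4-5: Δb = 6.1 ft, d̄ = (0.95+0.86)/2 = 0.905, v̄ = (3.47+3.26)/2 = 3.365 → q = 6.1×0.905×3.365 = 18.58 ft³/s
Panel 5-6: Δb = 16.4 ft, d̄ = (0.86+0.61)/2 = 0.735, v̄ = (3.26+2.24)/2 = 2.75 → q = 16.4×0.735×2.75 = 33.15 ft³/s
Panel 6-7: Δb = 4.1 ft, d̄ = (0.61+0.00)/2 = 0.305, v̄ = (2.24+0.00)/2 = 1.12 → q = 4.1×0.305×1.12 = 1.401 ft³/s
Q = Σ q = 85.44 ft³/s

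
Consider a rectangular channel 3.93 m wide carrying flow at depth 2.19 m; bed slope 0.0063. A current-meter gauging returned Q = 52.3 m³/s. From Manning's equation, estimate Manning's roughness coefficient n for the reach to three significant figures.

0.0134

A = b·y = 3.93 × 2.19 = 8.607 m²
P = b + 2y = 3.93 + 2×2.19 = 8.310 m
R = A/P = 8.607/8.310 = 1.036 m
n = (1/Q)·A·R^(2/3)·S^(1/2) = (1/52.3) × 8.607 × 1.024 × 0.07937 = 0.01337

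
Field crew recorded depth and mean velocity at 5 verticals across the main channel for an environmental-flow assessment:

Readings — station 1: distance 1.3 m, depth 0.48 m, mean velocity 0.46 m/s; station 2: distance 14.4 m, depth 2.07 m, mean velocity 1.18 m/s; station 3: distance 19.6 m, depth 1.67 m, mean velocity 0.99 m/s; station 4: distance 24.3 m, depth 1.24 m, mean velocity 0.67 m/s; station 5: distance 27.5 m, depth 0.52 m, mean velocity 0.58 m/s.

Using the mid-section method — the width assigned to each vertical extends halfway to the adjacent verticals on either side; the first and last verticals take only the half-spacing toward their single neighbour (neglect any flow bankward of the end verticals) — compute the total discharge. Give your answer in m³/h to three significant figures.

w_1 = (14.4 − 1.3)/2 = 6.55 m; q_1 = 0.46 × 0.48 × 6.55 = 1.446 m³/s
w_2 = (19.6 − 1.3)/2 = 9.15 m; q_2 = 1.18 × 2.07 × 9.15 = 22.35 m³/s
w_3 = (24.3 − 14.4)/2 = 4.95 m; q_3 = 0.99 × 1.67 × 4.95 = 8.184 m³/s
w_4 = (27.5 − 19.6)/2 = 3.95 m; q_4 = 0.67 × 1.24 × 3.95 = 3.282 m³/s
w_5 = (27.5 − 24.3)/2 = 1.6 m; q_5 = 0.58 × 0.52 × 1.6 = 0.4826 m³/s
Q = Σ qᵢ = 35.74 m³/s
= 35.74 × 3600 = 128700 m³/h

129000 m³/h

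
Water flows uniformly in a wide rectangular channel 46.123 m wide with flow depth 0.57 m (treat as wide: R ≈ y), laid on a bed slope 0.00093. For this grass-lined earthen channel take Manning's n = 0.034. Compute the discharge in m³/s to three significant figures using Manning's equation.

A = b·y = 46.123 × 0.57 = 26.29 m²
Wide channel: R ≈ y = 0.57 m
Q = (1/n)·A·R^(2/3)·S^(1/2) = (1/0.034) × 26.29 × 0.5700^(2/3) × 0.00093^(1/2) = 16.21 m³/s

16.2 m³/s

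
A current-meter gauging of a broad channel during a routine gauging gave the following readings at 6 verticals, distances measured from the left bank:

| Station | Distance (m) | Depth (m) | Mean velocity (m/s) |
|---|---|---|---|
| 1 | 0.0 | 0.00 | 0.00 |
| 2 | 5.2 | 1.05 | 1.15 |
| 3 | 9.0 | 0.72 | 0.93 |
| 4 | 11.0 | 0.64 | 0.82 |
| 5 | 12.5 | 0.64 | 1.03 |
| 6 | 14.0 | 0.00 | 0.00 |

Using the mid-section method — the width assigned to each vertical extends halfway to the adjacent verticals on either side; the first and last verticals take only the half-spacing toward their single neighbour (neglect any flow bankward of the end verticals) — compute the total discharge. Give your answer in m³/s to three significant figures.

w_2 = (9.0 − 0.0)/2 = 4.5 m; q_2 = 1.15 × 1.05 × 4.5 = 5.434 m³/s
w_3 = (11.0 − 5.2)/2 = 2.9 m; q_3 = 0.93 × 0.72 × 2.9 = 1.942 m³/s
w_4 = (12.5 − 9.0)/2 = 1.75 m; q_4 = 0.82 × 0.64 × 1.75 = 0.9184 m³/s
w_5 = (14.0 − 11.0)/2 = 1.5 m; q_5 = 1.03 × 0.64 × 1.5 = 0.9888 m³/s
Stations 1, 6 contribute zero (depth or velocity is 0).
Q = Σ qᵢ = 9.283 m³/s

9.28 m³/s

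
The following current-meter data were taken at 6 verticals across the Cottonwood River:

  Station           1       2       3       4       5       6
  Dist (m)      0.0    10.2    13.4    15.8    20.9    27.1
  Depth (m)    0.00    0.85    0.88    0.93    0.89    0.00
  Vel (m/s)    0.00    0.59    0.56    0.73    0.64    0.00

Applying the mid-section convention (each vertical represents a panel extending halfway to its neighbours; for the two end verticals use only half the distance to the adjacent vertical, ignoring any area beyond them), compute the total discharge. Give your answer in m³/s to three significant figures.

w_2 = (13.4 − 0.0)/2 = 6.7 m; q_2 = 0.59 × 0.85 × 6.7 = 3.360 m³/s
w_3 = (15.8 − 10.2)/2 = 2.8 m; q_3 = 0.56 × 0.88 × 2.8 = 1.380 m³/s
w_4 = (20.9 − 13.4)/2 = 3.75 m; q_4 = 0.73 × 0.93 × 3.75 = 2.546 m³/s
w_5 = (27.1 − 15.8)/2 = 5.65 m; q_5 = 0.64 × 0.89 × 5.65 = 3.218 m³/s
Stations 1, 6 contribute zero (depth or velocity is 0).
Q = Σ qᵢ = 10.50 m³/s

10.5 m³/s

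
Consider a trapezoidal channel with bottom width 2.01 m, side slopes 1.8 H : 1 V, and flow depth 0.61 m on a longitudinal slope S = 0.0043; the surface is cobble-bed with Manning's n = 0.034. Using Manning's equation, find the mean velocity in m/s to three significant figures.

1.08 m/s

A = (b + z·y)·y = (2.01 + 1.8×0.61)×0.61 = 1.896 m²
P = b + 2y√(1+z²) = 2.01 + 2×0.61×√(1+1.8²) = 4.522 m
R = A/P = 1.896/4.522 = 0.4192 m
Q = (1/n)·A·R^(2/3)·S^(1/2) = (1/0.034) × 1.896 × 0.4192^(2/3) × 0.0043^(1/2) = 2.048 m³/s
V = Q/A = 2.048/1.896 = 1.080 m/s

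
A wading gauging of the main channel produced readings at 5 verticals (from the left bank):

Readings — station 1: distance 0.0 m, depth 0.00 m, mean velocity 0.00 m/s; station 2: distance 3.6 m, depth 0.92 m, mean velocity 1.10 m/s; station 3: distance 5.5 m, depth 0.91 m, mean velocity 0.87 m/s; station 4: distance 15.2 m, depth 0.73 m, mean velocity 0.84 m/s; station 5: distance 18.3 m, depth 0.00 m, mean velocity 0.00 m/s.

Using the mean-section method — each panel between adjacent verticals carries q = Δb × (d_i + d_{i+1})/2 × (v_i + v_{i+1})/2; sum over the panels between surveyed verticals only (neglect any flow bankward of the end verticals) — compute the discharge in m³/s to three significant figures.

Panel 1-2: Δb = 3.6 m, d̄ = (0.00+0.92)/2 = 0.46, v̄ = (0.00+1.10)/2 = 0.55 → q = 3.6×0.46×0.55 = 0.9108 m³/s
Panel 2-3: Δb = 1.9 m, d̄ = (0.92+0.91)/2 = 0.915, v̄ = (1.10+0.87)/2 = 0.985 → q = 1.9×0.915×0.985 = 1.712 m³/s
Panel 3-4: Δb = 9.7 m, d̄ = (0.91+0.73)/2 = 0.82, v̄ = (0.87+0.84)/2 = 0.855 → q = 9.7×0.82×0.855 = 6.801 m³/s
Panel 4-5: Δb = 3.1 m, d̄ = (0.73+0.00)/2 = 0.365, v̄ = (0.84+0.00)/2 = 0.42 → q = 3.1×0.365×0.42 = 0.4752 m³/s
Q = Σ q = 9.899 m³/s

9.90 m³/s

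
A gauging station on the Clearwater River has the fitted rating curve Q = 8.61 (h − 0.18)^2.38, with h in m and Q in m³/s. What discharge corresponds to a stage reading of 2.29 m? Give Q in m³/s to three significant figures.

Q = 8.61 × (2.29 − 0.18)^2.38 = 8.61 × 2.11^2.38 = 50.91 m³/s

50.9 m³/s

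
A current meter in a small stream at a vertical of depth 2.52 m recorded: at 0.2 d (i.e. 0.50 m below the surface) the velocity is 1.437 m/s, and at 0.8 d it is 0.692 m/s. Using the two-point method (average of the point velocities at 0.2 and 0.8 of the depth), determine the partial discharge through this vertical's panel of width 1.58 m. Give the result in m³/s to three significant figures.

v̄ = (1.437 + 0.692) / 2 = 1.065 m/s
q = v̄ × d × w = 1.065 × 2.52 × 1.58 = 4.238 m³/s

4.24 m³/s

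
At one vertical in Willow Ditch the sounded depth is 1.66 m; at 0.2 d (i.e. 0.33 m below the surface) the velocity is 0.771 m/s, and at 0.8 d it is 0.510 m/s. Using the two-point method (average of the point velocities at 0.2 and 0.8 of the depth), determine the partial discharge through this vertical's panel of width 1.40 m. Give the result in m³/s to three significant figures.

1.49 m³/s

v̄ = (0.771 + 0.510) / 2 = 0.6405 m/s
q = v̄ × d × w = 0.6405 × 1.66 × 1.40 = 1.489 m³/s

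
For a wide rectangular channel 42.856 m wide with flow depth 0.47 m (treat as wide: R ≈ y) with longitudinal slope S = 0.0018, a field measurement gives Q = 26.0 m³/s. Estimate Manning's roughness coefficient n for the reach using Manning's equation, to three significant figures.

A = b·y = 42.856 × 0.47 = 20.14 m²
Wide channel: R ≈ y = 0.47 m
n = (1/Q)·A·R^(2/3)·S^(1/2) = (1/26.0) × 20.14 × 0.6045 × 0.04243 = 0.01987

0.0199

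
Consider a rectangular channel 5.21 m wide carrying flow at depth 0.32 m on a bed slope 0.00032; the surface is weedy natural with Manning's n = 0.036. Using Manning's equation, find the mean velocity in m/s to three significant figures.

0.215 m/s

A = b·y = 5.21 × 0.32 = 1.667 m²
P = b + 2y = 5.21 + 2×0.32 = 5.850 m
R = A/P = 1.667/5.850 = 0.2850 m
Q = (1/n)·A·R^(2/3)·S^(1/2) = (1/0.036) × 1.667 × 0.2850^(2/3) × 0.00032^(1/2) = 0.3588 m³/s
V = Q/A = 0.3588/1.667 = 0.2152 m/s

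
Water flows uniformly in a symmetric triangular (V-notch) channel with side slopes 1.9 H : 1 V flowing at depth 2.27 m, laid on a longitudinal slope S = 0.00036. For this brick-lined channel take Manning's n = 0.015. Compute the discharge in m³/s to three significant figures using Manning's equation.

A = z·y² = 1.9×2.27² = 9.791 m²
P = 2y√(1+z²) = 2×2.27×√(1+1.9²) = 9.748 m
R = A/P = 9.791/9.748 = 1.004 m
Q = (1/n)·A·R^(2/3)·S^(1/2) = (1/0.015) × 9.791 × 1.004^(2/3) × 0.00036^(1/2) = 12.42 m³/s

12.4 m³/s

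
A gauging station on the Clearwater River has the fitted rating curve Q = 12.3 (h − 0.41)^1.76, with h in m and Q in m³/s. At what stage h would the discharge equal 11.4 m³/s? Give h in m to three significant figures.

1.37 m

h − h₀ = (Q/C)^(1/b) = (11.4/12.3)^(1/1.76) = 0.9577 m
h = 0.41 + 0.9577 = 1.368 m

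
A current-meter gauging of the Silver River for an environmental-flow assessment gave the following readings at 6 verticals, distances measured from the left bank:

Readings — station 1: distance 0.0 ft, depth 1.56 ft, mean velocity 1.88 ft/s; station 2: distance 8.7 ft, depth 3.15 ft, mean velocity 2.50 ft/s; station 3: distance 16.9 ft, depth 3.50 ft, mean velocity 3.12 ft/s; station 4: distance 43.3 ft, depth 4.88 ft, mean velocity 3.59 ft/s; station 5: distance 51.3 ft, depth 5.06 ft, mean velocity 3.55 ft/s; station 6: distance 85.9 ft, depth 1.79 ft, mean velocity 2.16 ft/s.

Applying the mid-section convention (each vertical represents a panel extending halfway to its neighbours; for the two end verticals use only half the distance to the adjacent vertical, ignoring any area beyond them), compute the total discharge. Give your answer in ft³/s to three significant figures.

1020 ft³/s

w_1 = (8.7 − 0.0)/2 = 4.35 ft; q_1 = 1.88 × 1.56 × 4.35 = 12.76 ft³/s
w_2 = (16.9 − 0.0)/2 = 8.45 ft; q_2 = 2.50 × 3.15 × 8.45 = 66.54 ft³/s
w_3 = (43.3 − 8.7)/2 = 17.3 ft; q_3 = 3.12 × 3.50 × 17.3 = 188.9 ft³/s
w_4 = (51.3 − 16.9)/2 = 17.2 ft; q_4 = 3.59 × 4.88 × 17.2 = 301.3 ft³/s
w_5 = (85.9 − 43.3)/2 = 21.3 ft; q_5 = 3.55 × 5.06 × 21.3 = 382.6 ft³/s
w_6 = (85.9 − 51.3)/2 = 17.3 ft; q_6 = 2.16 × 1.79 × 17.3 = 66.89 ft³/s
Q = Σ qᵢ = 1019 ft³/s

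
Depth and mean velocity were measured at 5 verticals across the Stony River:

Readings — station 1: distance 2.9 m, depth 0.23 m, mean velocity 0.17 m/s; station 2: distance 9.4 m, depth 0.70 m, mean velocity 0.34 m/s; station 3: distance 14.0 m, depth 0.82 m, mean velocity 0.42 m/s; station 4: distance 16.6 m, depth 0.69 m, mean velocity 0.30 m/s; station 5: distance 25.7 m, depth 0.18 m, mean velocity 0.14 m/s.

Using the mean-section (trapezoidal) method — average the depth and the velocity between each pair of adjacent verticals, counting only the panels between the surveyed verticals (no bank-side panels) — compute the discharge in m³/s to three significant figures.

3.68 m³/s

Panel 1-2: Δb = 6.5 m, d̄ = (0.23+0.70)/2 = 0.465, v̄ = (0.17+0.34)/2 = 0.255 → q = 6.5×0.465×0.255 = 0.7707 m³/s
Panel 2-3: Δb = 4.6 m, d̄ = (0.70+0.82)/2 = 0.76, v̄ = (0.34+0.42)/2 = 0.38 → q = 4.6×0.76×0.38 = 1.328 m³/s
Panel 3-4: Δb = 2.6 m, d̄ = (0.82+0.69)/2 = 0.755, v̄ = (0.42+0.30)/2 = 0.36 → q = 2.6×0.755×0.36 = 0.7067 m³/s
Panel 4-5: Δb = 9.1 m, d̄ = (0.69+0.18)/2 = 0.435, v̄ = (0.30+0.14)/2 = 0.22 → q = 9.1×0.435×0.22 = 0.8709 m³/s
Q = Σ q = 3.677 m³/s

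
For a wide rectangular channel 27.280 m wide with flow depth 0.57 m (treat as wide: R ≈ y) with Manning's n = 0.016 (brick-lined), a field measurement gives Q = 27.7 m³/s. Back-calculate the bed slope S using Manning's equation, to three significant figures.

A = b·y = 27.280 × 0.57 = 15.55 m²
Wide channel: R ≈ y = 0.57 m
S = (Q·n / (1·A·R^(2/3)))² = (27.7×0.016 / (1×15.55×0.6875))² = 0.001719

0.00172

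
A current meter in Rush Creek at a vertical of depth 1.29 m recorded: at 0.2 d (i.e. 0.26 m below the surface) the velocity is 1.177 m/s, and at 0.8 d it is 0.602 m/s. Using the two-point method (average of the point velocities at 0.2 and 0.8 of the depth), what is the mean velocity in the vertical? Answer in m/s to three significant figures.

0.890 m/s

v̄ = (1.177 + 0.602) / 2 = 0.8895 m/s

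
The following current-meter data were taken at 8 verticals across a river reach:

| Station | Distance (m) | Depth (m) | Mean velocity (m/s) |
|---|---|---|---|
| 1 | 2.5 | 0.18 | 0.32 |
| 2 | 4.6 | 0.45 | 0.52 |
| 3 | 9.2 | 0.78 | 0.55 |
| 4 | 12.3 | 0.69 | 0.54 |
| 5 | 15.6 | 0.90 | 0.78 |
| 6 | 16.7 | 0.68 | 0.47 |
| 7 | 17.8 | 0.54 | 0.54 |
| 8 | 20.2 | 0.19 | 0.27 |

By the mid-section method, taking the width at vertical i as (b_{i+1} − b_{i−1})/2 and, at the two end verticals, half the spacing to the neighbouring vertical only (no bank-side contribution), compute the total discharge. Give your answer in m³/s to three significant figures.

w_1 = (4.6 − 2.5)/2 = 1.05 m; q_1 = 0.32 × 0.18 × 1.05 = 0.06048 m³/s
w_2 = (9.2 − 2.5)/2 = 3.35 m; q_2 = 0.52 × 0.45 × 3.35 = 0.7839 m³/s
w_3 = (12.3 − 4.6)/2 = 3.85 m; q_3 = 0.55 × 0.78 × 3.85 = 1.652 m³/s
w_4 = (15.6 − 9.2)/2 = 3.2 m; q_4 = 0.54 × 0.69 × 3.2 = 1.192 m³/s
w_5 = (16.7 − 12.3)/2 = 2.2 m; q_5 = 0.78 × 0.90 × 2.2 = 1.544 m³/s
w_6 = (17.8 − 15.6)/2 = 1.1 m; q_6 = 0.47 × 0.68 × 1.1 = 0.3516 m³/s
w_7 = (20.2 − 16.7)/2 = 1.75 m; q_7 = 0.54 × 0.54 × 1.75 = 0.5103 m³/s
w_8 = (20.2 − 17.8)/2 = 1.2 m; q_8 = 0.27 × 0.19 × 1.2 = 0.06156 m³/s
Q = Σ qᵢ = 6.156 m³/s

6.16 m³/s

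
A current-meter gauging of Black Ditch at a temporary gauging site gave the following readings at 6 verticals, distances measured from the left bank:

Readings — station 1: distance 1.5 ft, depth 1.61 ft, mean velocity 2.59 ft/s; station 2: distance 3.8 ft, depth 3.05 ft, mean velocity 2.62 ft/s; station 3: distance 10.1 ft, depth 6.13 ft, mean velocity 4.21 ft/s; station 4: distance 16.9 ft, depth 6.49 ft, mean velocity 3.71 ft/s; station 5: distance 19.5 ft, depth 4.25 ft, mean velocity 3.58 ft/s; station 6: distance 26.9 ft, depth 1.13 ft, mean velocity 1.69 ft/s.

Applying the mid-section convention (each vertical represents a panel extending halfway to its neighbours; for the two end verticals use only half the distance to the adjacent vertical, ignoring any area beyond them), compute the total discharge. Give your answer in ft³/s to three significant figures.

405 ft³/s

w_1 = (3.8 − 1.5)/2 = 1.15 ft; q_1 = 2.59 × 1.61 × 1.15 = 4.795 ft³/s
w_2 = (10.1 − 1.5)/2 = 4.3 ft; q_2 = 2.62 × 3.05 × 4.3 = 34.36 ft³/s
w_3 = (16.9 − 3.8)/2 = 6.55 ft; q_3 = 4.21 × 6.13 × 6.55 = 169.0 ft³/s
w_4 = (19.5 − 10.1)/2 = 4.7 ft; q_4 = 3.71 × 6.49 × 4.7 = 113.2 ft³/s
w_5 = (26.9 − 16.9)/2 = 5 ft; q_5 = 3.58 × 4.25 × 5 = 76.08 ft³/s
w_6 = (26.9 − 19.5)/2 = 3.7 ft; q_6 = 1.69 × 1.13 × 3.7 = 7.066 ft³/s
Q = Σ qᵢ = 404.5 ft³/s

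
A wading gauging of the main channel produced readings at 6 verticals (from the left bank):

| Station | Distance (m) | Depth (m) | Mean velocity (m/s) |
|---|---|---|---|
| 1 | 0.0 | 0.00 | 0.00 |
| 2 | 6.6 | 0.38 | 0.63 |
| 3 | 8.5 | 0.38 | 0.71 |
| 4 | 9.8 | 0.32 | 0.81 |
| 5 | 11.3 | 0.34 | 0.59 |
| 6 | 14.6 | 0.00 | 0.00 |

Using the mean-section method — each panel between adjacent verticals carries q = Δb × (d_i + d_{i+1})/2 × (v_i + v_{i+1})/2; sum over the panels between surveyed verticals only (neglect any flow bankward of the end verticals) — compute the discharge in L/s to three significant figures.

1740 L/s

Panel 1-2: Δb = 6.6 m, d̄ = (0.00+0.38)/2 = 0.19, v̄ = (0.00+0.63)/2 = 0.315 → q = 6.6×0.19×0.315 = 0.3950 m³/s
Panel 2-3: Δb = 1.9 m, d̄ = (0.38+0.38)/2 = 0.38, v̄ = (0.63+0.71)/2 = 0.67 → q = 1.9×0.38×0.67 = 0.4837 m³/s
Panel 3-4: Δb = 1.3 m, d̄ = (0.38+0.32)/2 = 0.35, v̄ = (0.71+0.81)/2 = 0.76 → q = 1.3×0.35×0.76 = 0.3458 m³/s
Panel 4-5: Δb = 1.5 m, d̄ = (0.32+0.34)/2 = 0.33, v̄ = (0.81+0.59)/2 = 0.7 → q = 1.5×0.33×0.7 = 0.3465 m³/s
Panel 5-6: Δb = 3.3 m, d̄ = (0.34+0.00)/2 = 0.17, v̄ = (0.59+0.00)/2 = 0.295 → q = 3.3×0.17×0.295 = 0.1655 m³/s
Q = Σ q = 1.737 m³/s
= 1.737 × 1000 = 1737 L/s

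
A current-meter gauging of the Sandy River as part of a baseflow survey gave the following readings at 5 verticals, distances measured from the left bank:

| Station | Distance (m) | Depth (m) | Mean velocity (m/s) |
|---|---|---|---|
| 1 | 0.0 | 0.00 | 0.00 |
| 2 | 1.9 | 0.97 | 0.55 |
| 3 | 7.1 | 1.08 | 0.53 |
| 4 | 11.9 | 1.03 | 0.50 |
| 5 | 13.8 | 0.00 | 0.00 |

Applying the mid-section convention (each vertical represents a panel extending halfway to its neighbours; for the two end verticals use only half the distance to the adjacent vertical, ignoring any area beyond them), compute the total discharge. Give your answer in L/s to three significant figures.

w_2 = (7.1 − 0.0)/2 = 3.55 m; q_2 = 0.55 × 0.97 × 3.55 = 1.894 m³/s
w_3 = (11.9 − 1.9)/2 = 5 m; q_3 = 0.53 × 1.08 × 5 = 2.862 m³/s
w_4 = (13.8 − 7.1)/2 = 3.35 m; q_4 = 0.50 × 1.03 × 3.35 = 1.725 m³/s
Stations 1, 5 contribute zero (depth or velocity is 0).
Q = Σ qᵢ = 6.481 m³/s
= 6.481 × 1000 = 6481 L/s

6480 L/s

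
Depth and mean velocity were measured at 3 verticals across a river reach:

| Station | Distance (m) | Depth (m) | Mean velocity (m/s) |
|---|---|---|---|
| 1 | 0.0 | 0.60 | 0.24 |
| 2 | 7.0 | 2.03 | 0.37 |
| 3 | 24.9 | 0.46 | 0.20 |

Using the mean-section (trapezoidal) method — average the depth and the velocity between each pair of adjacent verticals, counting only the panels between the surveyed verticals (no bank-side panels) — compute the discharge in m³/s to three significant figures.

Panel 1-2: Δb = 7 m, d̄ = (0.60+2.03)/2 = 1.315, v̄ = (0.24+0.37)/2 = 0.305 → q = 7×1.315×0.305 = 2.808 m³/s
Panel 2-3: Δb = 17.9 m, d̄ = (2.03+0.46)/2 = 1.245, v̄ = (0.37+0.20)/2 = 0.285 → q = 17.9×1.245×0.285 = 6.351 m³/s
Q = Σ q = 9.159 m³/s

9.16 m³/s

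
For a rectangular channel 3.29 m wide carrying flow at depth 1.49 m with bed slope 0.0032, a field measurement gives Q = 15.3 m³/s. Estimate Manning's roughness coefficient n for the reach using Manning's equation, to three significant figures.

0.0154

A = b·y = 3.29 × 1.49 = 4.902 m²
P = b + 2y = 3.29 + 2×1.49 = 6.270 m
R = A/P = 4.902/6.270 = 0.7818 m
n = (1/Q)·A·R^(2/3)·S^(1/2) = (1/15.3) × 4.902 × 0.8487 × 0.05657 = 0.01538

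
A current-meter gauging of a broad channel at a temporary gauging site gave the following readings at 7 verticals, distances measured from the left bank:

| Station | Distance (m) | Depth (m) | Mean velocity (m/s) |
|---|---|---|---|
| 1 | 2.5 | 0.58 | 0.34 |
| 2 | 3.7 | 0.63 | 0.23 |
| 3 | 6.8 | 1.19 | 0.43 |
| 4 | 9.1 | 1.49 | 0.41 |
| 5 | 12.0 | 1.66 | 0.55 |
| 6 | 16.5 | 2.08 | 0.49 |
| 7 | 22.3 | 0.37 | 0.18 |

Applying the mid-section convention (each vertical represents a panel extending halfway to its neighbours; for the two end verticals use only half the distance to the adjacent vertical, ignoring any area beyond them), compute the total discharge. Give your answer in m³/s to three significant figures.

w_1 = (3.7 − 2.5)/2 = 0.6 m; q_1 = 0.34 × 0.58 × 0.6 = 0.1183 m³/s
w_2 = (6.8 − 2.5)/2 = 2.15 m; q_2 = 0.23 × 0.63 × 2.15 = 0.3115 m³/s
w_3 = (9.1 − 3.7)/2 = 2.7 m; q_3 = 0.43 × 1.19 × 2.7 = 1.382 m³/s
w_4 = (12.0 − 6.8)/2 = 2.6 m; q_4 = 0.41 × 1.49 × 2.6 = 1.588 m³/s
w_5 = (16.5 − 9.1)/2 = 3.7 m; q_5 = 0.55 × 1.66 × 3.7 = 3.378 m³/s
w_6 = (22.3 − 12.0)/2 = 5.15 m; q_6 = 0.49 × 2.08 × 5.15 = 5.249 m³/s
w_7 = (22.3 − 16.5)/2 = 2.9 m; q_7 = 0.18 × 0.37 × 2.9 = 0.1931 m³/s
Q = Σ qᵢ = 12.22 m³/s

12.2 m³/s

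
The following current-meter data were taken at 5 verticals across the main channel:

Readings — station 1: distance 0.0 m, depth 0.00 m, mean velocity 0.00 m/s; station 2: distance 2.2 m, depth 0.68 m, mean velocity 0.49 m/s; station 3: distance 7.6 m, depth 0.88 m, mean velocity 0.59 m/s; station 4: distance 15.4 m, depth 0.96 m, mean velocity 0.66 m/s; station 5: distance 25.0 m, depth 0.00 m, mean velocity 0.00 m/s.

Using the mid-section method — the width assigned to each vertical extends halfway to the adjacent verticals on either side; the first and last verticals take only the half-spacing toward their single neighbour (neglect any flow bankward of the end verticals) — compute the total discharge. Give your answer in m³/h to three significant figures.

w_2 = (7.6 − 0.0)/2 = 3.8 m; q_2 = 0.49 × 0.68 × 3.8 = 1.266 m³/s
w_3 = (15.4 − 2.2)/2 = 6.6 m; q_3 = 0.59 × 0.88 × 6.6 = 3.427 m³/s
w_4 = (25.0 − 7.6)/2 = 8.7 m; q_4 = 0.66 × 0.96 × 8.7 = 5.512 m³/s
Stations 1, 5 contribute zero (depth or velocity is 0).
Q = Σ qᵢ = 10.21 m³/s
= 10.21 × 3600 = 36740 m³/h

36700 m³/h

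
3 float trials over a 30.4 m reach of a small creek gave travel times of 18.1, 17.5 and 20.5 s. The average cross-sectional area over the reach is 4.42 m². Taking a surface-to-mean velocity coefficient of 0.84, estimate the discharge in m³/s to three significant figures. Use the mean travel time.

6.04 m³/s

t̄ = (18.1 + 17.5 + 20.5) / 3 = 18.7 s
v_surface = L / t̄ = 30.4 / 18.7 = 1.626 m/s
v_mean = 0.84 × 1.626 = 1.366 m/s
Q = A × v_mean = 4.42 × 1.366 = 6.036 m³/s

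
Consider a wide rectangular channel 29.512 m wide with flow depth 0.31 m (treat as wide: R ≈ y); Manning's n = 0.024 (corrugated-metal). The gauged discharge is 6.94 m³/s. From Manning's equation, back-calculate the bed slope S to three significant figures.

A = b·y = 29.512 × 0.31 = 9.149 m²
Wide channel: R ≈ y = 0.31 m
S = (Q·n / (1·A·R^(2/3)))² = (6.94×0.024 / (1×9.149×0.4580))² = 0.001580

0.00158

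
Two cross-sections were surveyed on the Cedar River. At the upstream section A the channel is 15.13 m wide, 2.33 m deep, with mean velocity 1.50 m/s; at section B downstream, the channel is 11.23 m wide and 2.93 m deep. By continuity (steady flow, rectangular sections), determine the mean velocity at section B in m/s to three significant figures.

1.61 m/s

Q = A₁V₁ = (15.13×2.33) × 1.50 = 52.88 m³/s
A₂ = 11.23 × 2.93 = 32.90 m²
V₂ = Q/A₂ = 52.88/32.90 = 1.607 m/s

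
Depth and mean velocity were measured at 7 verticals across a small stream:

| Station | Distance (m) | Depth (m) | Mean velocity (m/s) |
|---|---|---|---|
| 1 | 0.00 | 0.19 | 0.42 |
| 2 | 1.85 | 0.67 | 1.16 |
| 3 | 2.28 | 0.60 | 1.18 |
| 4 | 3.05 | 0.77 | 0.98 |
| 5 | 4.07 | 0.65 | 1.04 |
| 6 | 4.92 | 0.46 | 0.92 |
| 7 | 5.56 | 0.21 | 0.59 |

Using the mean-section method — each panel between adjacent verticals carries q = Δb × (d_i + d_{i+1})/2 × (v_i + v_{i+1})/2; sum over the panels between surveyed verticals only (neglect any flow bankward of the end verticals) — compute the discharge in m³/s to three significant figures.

2.87 m³/s

Panel 1-2: Δb = 1.85 m, d̄ = (0.19+0.67)/2 = 0.43, v̄ = (0.42+1.16)/2 = 0.79 → q = 1.85×0.43×0.79 = 0.6284 m³/s
Panel 2-3: Δb = 0.43 m, d̄ = (0.67+0.60)/2 = 0.635, v̄ = (1.16+1.18)/2 = 1.17 → q = 0.43×0.635×1.17 = 0.3195 m³/s
Panel 3-4: Δb = 0.77 m, d̄ = (0.60+0.77)/2 = 0.685, v̄ = (1.18+0.98)/2 = 1.08 → q = 0.77×0.685×1.08 = 0.5696 m³/s
Panel 4-5: Δb = 1.02 m, d̄ = (0.77+0.65)/2 = 0.71, v̄ = (0.98+1.04)/2 = 1.01 → q = 1.02×0.71×1.01 = 0.7314 m³/s
Panel 5-6: Δb = 0.85 m, d̄ = (0.65+0.46)/2 = 0.555, v̄ = (1.04+0.92)/2 = 0.98 → q = 0.85×0.555×0.98 = 0.4623 m³/s
Panel 6-7: Δb = 0.64 m, d̄ = (0.46+0.21)/2 = 0.335, v̄ = (0.92+0.59)/2 = 0.755 → q = 0.64×0.335×0.755 = 0.1619 m³/s
Q = Σ q = 2.873 m³/s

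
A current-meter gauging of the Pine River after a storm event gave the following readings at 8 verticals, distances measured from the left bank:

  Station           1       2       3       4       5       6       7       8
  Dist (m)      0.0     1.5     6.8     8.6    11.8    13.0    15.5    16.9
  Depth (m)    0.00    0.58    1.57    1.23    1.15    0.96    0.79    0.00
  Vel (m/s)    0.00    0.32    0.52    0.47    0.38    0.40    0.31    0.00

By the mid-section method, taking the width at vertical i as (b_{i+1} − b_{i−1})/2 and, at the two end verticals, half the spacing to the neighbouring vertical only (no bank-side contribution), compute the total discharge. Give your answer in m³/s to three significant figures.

7.12 m³/s

w_2 = (6.8 − 0.0)/2 = 3.4 m; q_2 = 0.32 × 0.58 × 3.4 = 0.6310 m³/s
w_3 = (8.6 − 1.5)/2 = 3.55 m; q_3 = 0.52 × 1.57 × 3.55 = 2.898 m³/s
w_4 = (11.8 − 6.8)/2 = 2.5 m; q_4 = 0.47 × 1.23 × 2.5 = 1.445 m³/s
w_5 = (13.0 − 8.6)/2 = 2.2 m; q_5 = 0.38 × 1.15 × 2.2 = 0.9614 m³/s
w_6 = (15.5 − 11.8)/2 = 1.85 m; q_6 = 0.40 × 0.96 × 1.85 = 0.7104 m³/s
w_7 = (16.9 − 13.0)/2 = 1.95 m; q_7 = 0.31 × 0.79 × 1.95 = 0.4776 m³/s
Stations 1, 8 contribute zero (depth or velocity is 0).
Q = Σ qᵢ = 7.124 m³/s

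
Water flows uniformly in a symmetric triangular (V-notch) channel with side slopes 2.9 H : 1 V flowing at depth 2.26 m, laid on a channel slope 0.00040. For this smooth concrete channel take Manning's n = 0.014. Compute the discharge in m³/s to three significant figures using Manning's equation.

22.1 m³/s

A = z·y² = 2.9×2.26² = 14.81 m²
P = 2y√(1+z²) = 2×2.26×√(1+2.9²) = 13.87 m
R = A/P = 14.81/13.87 = 1.068 m
Q = (1/n)·A·R^(2/3)·S^(1/2) = (1/0.014) × 14.81 × 1.068^(2/3) × 0.00040^(1/2) = 22.11 m³/s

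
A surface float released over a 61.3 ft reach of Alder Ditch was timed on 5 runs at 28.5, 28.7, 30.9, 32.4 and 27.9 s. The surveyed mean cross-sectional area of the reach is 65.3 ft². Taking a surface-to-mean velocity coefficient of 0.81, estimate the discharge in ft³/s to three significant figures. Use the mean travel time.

109 ft³/s

t̄ = (28.5 + 28.7 + 30.9 + 32.4 + 27.9) / 5 = 29.68 s
v_surface = L / t̄ = 61.3 / 29.68 = 2.065 ft/s
v_mean = 0.81 × 2.065 = 1.673 ft/s
Q = A × v_mean = 65.3 × 1.673 = 109.2 ft³/s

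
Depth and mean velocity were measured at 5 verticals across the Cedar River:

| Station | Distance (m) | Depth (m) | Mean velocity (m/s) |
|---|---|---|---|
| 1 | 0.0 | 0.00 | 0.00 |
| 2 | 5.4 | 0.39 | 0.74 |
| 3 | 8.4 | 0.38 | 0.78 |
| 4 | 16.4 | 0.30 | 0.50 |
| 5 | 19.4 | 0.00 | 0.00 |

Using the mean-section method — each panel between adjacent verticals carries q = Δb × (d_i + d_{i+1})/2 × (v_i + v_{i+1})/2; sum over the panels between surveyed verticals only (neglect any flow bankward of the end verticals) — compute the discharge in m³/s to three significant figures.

Panel 1-2: Δb = 5.4 m, d̄ = (0.00+0.39)/2 = 0.195, v̄ = (0.00+0.74)/2 = 0.37 → q = 5.4×0.195×0.37 = 0.3896 m³/s
Panel 2-3: Δb = 3 m, d̄ = (0.39+0.38)/2 = 0.385, v̄ = (0.74+0.78)/2 = 0.76 → q = 3×0.385×0.76 = 0.8778 m³/s
Panel 3-4: Δb = 8 m, d̄ = (0.38+0.30)/2 = 0.34, v̄ = (0.78+0.50)/2 = 0.64 → q = 8×0.34×0.64 = 1.741 m³/s
Panel 4-5: Δb = 3 m, d̄ = (0.30+0.00)/2 = 0.15, v̄ = (0.50+0.00)/2 = 0.25 → q = 3×0.15×0.25 = 0.1125 m³/s
Q = Σ q = 3.121 m³/s

3.12 m³/s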